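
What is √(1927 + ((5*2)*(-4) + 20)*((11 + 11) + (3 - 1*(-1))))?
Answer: √1407 ≈ 37.510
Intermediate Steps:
√(1927 + ((5*2)*(-4) + 20)*((11 + 11) + (3 - 1*(-1)))) = √(1927 + (10*(-4) + 20)*(22 + (3 + 1))) = √(1927 + (-40 + 20)*(22 + 4)) = √(1927 - 20*26) = √(1927 - 520) = √1407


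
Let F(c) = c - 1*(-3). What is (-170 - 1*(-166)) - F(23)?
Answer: -30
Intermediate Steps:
F(c) = 3 + c (F(c) = c + 3 = 3 + c)
(-170 - 1*(-166)) - F(23) = (-170 - 1*(-166)) - (3 + 23) = (-170 + 166) - 1*26 = -4 - 26 = -30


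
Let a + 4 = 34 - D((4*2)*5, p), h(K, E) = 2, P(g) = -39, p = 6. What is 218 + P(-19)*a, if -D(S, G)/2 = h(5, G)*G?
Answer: -1888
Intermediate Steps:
D(S, G) = -4*G
a = 54 (a = -4 + (34 - (-4)*6) = -4 + (34 - 1*(-24)) = -4 + (34 + 24) = -4 + 58 = 54)
218 + P(-19)*a = 218 - 39*54 = 218 - 2106 = -1888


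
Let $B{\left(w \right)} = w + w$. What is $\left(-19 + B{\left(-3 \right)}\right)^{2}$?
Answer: $625$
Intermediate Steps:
$B{\left(w \right)} = 2 w$
$\left(-19 + B{\left(-3 \right)}\right)^{2} = \left(-19 + 2 \left(-3\right)\right)^{2} = \left(-19 - 6\right)^{2} = \left(-25\right)^{2} = 625$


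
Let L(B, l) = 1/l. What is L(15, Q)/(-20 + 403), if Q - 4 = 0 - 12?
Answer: -1/3064 ≈ -0.00032637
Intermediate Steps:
Q = -8 (Q = 4 + (0 - 12) = 4 - 12 = -8)
L(15, Q)/(-20 + 403) = 1/((-8)*(-20 + 403)) = -1/8/383 = -1/8*1/383 = -1/3064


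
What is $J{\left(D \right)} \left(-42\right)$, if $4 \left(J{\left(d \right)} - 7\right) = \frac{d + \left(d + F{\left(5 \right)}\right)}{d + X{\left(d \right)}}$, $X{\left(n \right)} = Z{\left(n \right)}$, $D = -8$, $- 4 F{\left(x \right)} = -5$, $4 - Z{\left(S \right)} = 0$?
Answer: $- \frac{10647}{32} \approx -332.72$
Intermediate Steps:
$Z{\left(S \right)} = 4$ ($Z{\left(S \right)} = 4 - 0 = 4 + 0 = 4$)
$F{\left(x \right)} = \frac{5}{4}$ ($F{\left(x \right)} = \left(- \frac{1}{4}\right) \left(-5\right) = \frac{5}{4}$)
$X{\left(n \right)} = 4$
$J{\left(d \right)} = 7 + \frac{\frac{5}{4} + 2 d}{4 \left(4 + d\right)}$ ($J{\left(d \right)} = 7 + \frac{\left(d + \left(d + \frac{5}{4}\right)\right) \frac{1}{d + 4}}{4} = 7 + \frac{\left(d + \left(\frac{5}{4} + d\right)\right) \frac{1}{4 + d}}{4} = 7 + \frac{\left(\frac{5}{4} + 2 d\right) \frac{1}{4 + d}}{4} = 7 + \frac{\frac{1}{4 + d} \left(\frac{5}{4} + 2 d\right)}{4} = 7 + \frac{\frac{5}{4} + 2 d}{4 \left(4 + d\right)}$)
$J{\left(D \right)} \left(-42\right) = \frac{3 \left(151 + 40 \left(-8\right)\right)}{16 \left(4 - 8\right)} \left(-42\right) = \frac{3 \left(151 - 320\right)}{16 \left(-4\right)} \left(-42\right) = \frac{3}{16} \left(- \frac{1}{4}\right) \left(-169\right) \left(-42\right) = \frac{507}{64} \left(-42\right) = - \frac{10647}{32}$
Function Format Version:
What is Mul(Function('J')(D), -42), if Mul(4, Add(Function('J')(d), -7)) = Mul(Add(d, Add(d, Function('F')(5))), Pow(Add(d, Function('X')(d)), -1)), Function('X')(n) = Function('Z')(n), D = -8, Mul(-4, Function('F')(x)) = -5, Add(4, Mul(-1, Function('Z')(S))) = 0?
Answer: Rational(-10647, 32) ≈ -332.72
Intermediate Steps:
Function('Z')(S) = 4 (Function('Z')(S) = Add(4, Mul(-1, 0)) = Add(4, 0) = 4)
Function('F')(x) = Rational(5, 4) (Function('F')(x) = Mul(Rational(-1, 4), -5) = Rational(5, 4))
Function('X')(n) = 4
Function('J')(d) = Add(7, Mul(Rational(1, 4), Pow(Add(4, d), -1), Add(Rational(5, 4), Mul(2, d)))) (Function('J')(d) = Add(7, Mul(Rational(1, 4), Mul(Add(d, Add(d, Rational(5, 4))), Pow(Add(d, 4), -1)))) = Add(7, Mul(Rational(1, 4), Mul(Add(d, Add(Rational(5, 4), d)), Pow(Add(4, d), -1)))) = Add(7, Mul(Rational(1, 4), Mul(Add(Rational(5, 4), Mul(2, d)), Pow(Add(4, d), -1)))) = Add(7, Mul(Rational(1, 4), Mul(Pow(Add(4, d), -1), Add(Rational(5, 4), Mul(2, d))))) = Add(7, Mul(Rational(1, 4), Pow(Add(4, d), -1), Add(Rational(5, 4), Mul(2, d)))))
Mul(Function('J')(D), -42) = Mul(Mul(Rational(3, 16), Pow(Add(4, -8), -1), Add(151, Mul(40, -8))), -42) = Mul(Mul(Rational(3, 16), Pow(-4, -1), Add(151, -320)), -42) = Mul(Mul(Rational(3, 16), Rational(-1, 4), -169), -42) = Mul(Rational(507, 64), -42) = Rational(-10647, 32)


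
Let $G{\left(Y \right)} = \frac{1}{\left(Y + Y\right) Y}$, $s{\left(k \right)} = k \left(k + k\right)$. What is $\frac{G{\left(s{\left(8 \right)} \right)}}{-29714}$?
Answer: $- \frac{1}{973668352} \approx -1.027 \cdot 10^{-9}$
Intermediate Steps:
$s{\left(k \right)} = 2 k^{2}$ ($s{\left(k \right)} = k 2 k = 2 k^{2}$)
$G{\left(Y \right)} = \frac{1}{2 Y^{2}}$ ($G{\left(Y \right)} = \frac{1}{2 Y Y} = \frac{\frac{1}{2} \frac{1}{Y}}{Y} = \frac{1}{2 Y^{2}}$)
$\frac{G{\left(s{\left(8 \right)} \right)}}{-29714} = \frac{\frac{1}{2} \cdot \frac{1}{16384}}{-29714} = \frac{1}{2 \cdot 16384} \left(- \frac{1}{29714}\right) = \frac{1}{2} \cdot \frac{1}{16384} \left(- \frac{1}{29714}\right) = \frac{1}{32768} \left(- \frac{1}{29714}\right) = - \frac{1}{973668352}$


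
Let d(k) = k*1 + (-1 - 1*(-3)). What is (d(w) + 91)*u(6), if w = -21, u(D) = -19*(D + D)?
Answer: -16416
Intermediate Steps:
u(D) = -38*D
d(k) = 2 + k (d(k) = k + (-1 + 3) = k + 2 = 2 + k)
(d(w) + 91)*u(6) = ((2 - 21) + 91)*(-38*6) = (-19 + 91)*(-228) = 72*(-228) = -16416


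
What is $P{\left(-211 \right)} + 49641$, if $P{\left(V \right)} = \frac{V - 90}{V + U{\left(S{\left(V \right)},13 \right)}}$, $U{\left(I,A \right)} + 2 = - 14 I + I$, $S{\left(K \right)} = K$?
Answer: $\frac{125591429}{2530} \approx 49641.0$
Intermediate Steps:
$U{\left(I,A \right)} = -2 - 13 I$ ($U{\left(I,A \right)} = -2 + \left(- 14 I + I\right) = -2 - 13 I$)
$P{\left(V \right)} = \frac{-90 + V}{-2 - 12 V}$ ($P{\left(V \right)} = \frac{V - 90}{V - \left(2 + 13 V\right)} = \frac{-90 + V}{-2 - 12 V}$)
$P{\left(-211 \right)} + 49641 = \frac{90 - -211}{2 \left(1 + 6 \left(-211\right)\right)} + 49641 = \frac{90 + 211}{2 \left(1 - 1266\right)} + 49641 = \frac{1}{2} \frac{1}{-1265} \cdot 301 + 49641 = \frac{1}{2} \left(- \frac{1}{1265}\right) 301 + 49641 = - \frac{301}{2530} + 49641 = \frac{125591429}{2530}$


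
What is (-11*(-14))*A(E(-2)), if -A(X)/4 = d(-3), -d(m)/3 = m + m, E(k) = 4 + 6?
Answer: -11088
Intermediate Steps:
E(k) = 10
d(m) = -6*m (d(m) = -3*(m + m) = -6*m)
A(X) = -72 (A(X) = -(-24)*(-3) = -4*18 = -72)
(-11*(-14))*A(E(-2)) = -11*(-14)*(-72) = 154*(-72) = -11088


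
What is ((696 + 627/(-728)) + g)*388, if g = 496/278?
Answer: 6840733231/25298 ≈ 2.7041e+5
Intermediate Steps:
g = 248/139 (g = 496*(1/278) = 248/139 ≈ 1.7842)
((696 + 627/(-728)) + g)*388 = ((696 + 627/(-728)) + 248/139)*388 = ((696 + 627*(-1/728)) + 248/139)*388 = ((696 - 627/728) + 248/139)*388 = (506061/728 + 248/139)*388 = (70523023/101192)*388 = 6840733231/25298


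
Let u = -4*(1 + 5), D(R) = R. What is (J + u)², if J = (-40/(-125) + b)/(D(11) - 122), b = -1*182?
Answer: 427910596/855625 ≈ 500.11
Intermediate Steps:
b = -182
u = -24 (u = -4*6 = -24)
J = 1514/925 (J = (-40/(-125) - 182)/(11 - 122) = (-40*(-1/125) - 182)/(-111) = (8/25 - 182)*(-1/111) = -4542/25*(-1/111) = 1514/925 ≈ 1.6368)
(J + u)² = (1514/925 - 24)² = (-20686/925)² = 427910596/855625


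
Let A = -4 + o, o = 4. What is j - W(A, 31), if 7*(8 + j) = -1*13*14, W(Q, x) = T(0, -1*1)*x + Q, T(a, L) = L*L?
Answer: -65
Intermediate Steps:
T(a, L) = L²
A = 0 (A = -4 + 4 = 0)
W(Q, x) = Q + x (W(Q, x) = (-1*1)²*x + Q = (-1)²*x + Q = 1*x + Q = x + Q = Q + x)
j = -34 (j = -8 + (-1*13*14)/7 = -8 + (-13*14)/7 = -8 + (⅐)*(-182) = -8 - 26 = -34)
j - W(A, 31) = -34 - (0 + 31) = -34 - 1*31 = -34 - 31 = -65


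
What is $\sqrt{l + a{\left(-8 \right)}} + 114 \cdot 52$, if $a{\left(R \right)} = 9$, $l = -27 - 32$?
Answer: $5928 + 5 i \sqrt{2} \approx 5928.0 + 7.0711 i$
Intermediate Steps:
$l = -59$ ($l = -27 - 32 = -59$)
$\sqrt{l + a{\left(-8 \right)}} + 114 \cdot 52 = \sqrt{-59 + 9} + 114 \cdot 52 = \sqrt{-50} + 5928 = 5 i \sqrt{2} + 5928 = 5928 + 5 i \sqrt{2}$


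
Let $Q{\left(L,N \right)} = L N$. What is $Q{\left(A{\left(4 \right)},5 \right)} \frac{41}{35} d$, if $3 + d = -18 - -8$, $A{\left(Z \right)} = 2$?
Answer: $- \frac{1066}{7} \approx -152.29$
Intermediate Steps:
$d = -13$ ($d = -3 - 10 = -13$)
$Q{\left(A{\left(4 \right)},5 \right)} \frac{41}{35} d = 2 \cdot 5 \cdot \frac{41}{35} \left(-13\right) = 10 \cdot 41 \cdot \frac{1}{35} \left(-13\right) = 10 \cdot \frac{41}{35} \left(-13\right) = \frac{82}{7} \left(-13\right) = - \frac{1066}{7}$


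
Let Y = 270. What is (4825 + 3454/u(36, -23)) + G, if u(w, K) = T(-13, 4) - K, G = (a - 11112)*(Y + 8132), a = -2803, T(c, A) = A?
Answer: -3156539681/27 ≈ -1.1691e+8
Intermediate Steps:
G = -116913830 (G = (-2803 - 11112)*(270 + 8132) = -13915*8402 = -116913830)
u(w, K) = 4 - K
(4825 + 3454/u(36, -23)) + G = (4825 + 3454/(4 - 1*(-23))) - 116913830 = (4825 + 3454/(4 + 23)) - 116913830 = (4825 + 3454/27) - 116913830 = 133729/27 - 116913830 = -3156539681/27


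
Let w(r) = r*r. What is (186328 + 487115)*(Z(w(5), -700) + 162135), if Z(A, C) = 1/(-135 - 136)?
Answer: 29590131824712/271 ≈ 1.0919e+11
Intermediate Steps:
w(r) = r**2
Z(A, C) = -1/271 (Z(A, C) = 1/(-271) = -1/271)
(186328 + 487115)*(Z(w(5), -700) + 162135) = (186328 + 487115)*(-1/271 + 162135) = 673443*(43938584/271) = 29590131824712/271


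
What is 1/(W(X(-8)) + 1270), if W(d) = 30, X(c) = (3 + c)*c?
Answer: 1/1300 ≈ 0.00076923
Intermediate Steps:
X(c) = c*(3 + c)
1/(W(X(-8)) + 1270) = 1/(30 + 1270) = 1/1300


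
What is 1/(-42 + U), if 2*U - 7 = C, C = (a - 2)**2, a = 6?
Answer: -2/61 ≈ -0.032787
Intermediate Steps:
C = 16 (C = (6 - 2)**2 = 4**2 = 16)
U = 23/2 (U = 7/2 + (1/2)*16 = 7/2 + 8 = 23/2 ≈ 11.500)
1/(-42 + U) = 1/(-42 + 23/2) = 1/(-61/2) = -2/61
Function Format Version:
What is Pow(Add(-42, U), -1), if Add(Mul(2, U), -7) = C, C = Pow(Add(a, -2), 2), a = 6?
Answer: Rational(-2, 61) ≈ -0.032787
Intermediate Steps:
C = 16 (C = Pow(Add(6, -2), 2) = Pow(4, 2) = 16)
U = Rational(23, 2) (U = Add(Rational(7, 2), Mul(Rational(1, 2), 16)) = Add(Rational(7, 2), 8) = Rational(23, 2) ≈ 11.500)
Pow(Add(-42, U), -1) = Pow(Add(-42, Rational(23, 2)), -1) = Pow(Rational(-61, 2), -1) = Rational(-2, 61)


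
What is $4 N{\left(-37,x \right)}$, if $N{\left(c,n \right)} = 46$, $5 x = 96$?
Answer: $184$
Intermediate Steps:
$x = \frac{96}{5}$ ($x = \frac{1}{5} \cdot 96 = \frac{96}{5} \approx 19.2$)
$4 N{\left(-37,x \right)} = 4 \cdot 46 = 184$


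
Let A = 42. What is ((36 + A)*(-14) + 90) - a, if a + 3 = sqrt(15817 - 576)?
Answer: -999 - sqrt(15241) ≈ -1122.5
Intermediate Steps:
a = -3 + sqrt(15241) (a = -3 + sqrt(15817 - 576) = -3 + sqrt(15241) ≈ 120.45)
((36 + A)*(-14) + 90) - a = ((36 + 42)*(-14) + 90) - (-3 + sqrt(15241)) = (78*(-14) + 90) + (3 - sqrt(15241)) = (-1092 + 90) + (3 - sqrt(15241)) = -1002 + (3 - sqrt(15241)) = -999 - sqrt(15241)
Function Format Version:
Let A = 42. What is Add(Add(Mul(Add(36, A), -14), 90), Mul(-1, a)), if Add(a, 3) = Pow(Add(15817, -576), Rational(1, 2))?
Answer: Add(-999, Mul(-1, Pow(15241, Rational(1, 2)))) ≈ -1122.5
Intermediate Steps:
a = Add(-3, Pow(15241, Rational(1, 2))) (a = Add(-3, Pow(Add(15817, -576), Rational(1, 2))) = Add(-3, Pow(15241, Rational(1, 2))) ≈ 120.45)
Add(Add(Mul(Add(36, A), -14), 90), Mul(-1, a)) = Add(Add(Mul(Add(36, 42), -14), 90), Mul(-1, Add(-3, Pow(15241, Rational(1, 2))))) = Add(Add(Mul(78, -14), 90), Add(3, Mul(-1, Pow(15241, Rational(1, 2))))) = Add(Add(-1092, 90), Add(3, Mul(-1, Pow(15241, Rational(1, 2))))) = Add(-1002, Add(3, Mul(-1, Pow(15241, Rational(1, 2))))) = Add(-999, Mul(-1, Pow(15241, Rational(1, 2))))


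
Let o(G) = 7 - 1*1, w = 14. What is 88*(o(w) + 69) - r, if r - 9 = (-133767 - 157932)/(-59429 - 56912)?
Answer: 766511832/116341 ≈ 6588.5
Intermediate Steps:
r = 1338768/116341 (r = 9 + (-133767 - 157932)/(-59429 - 56912) = 9 - 291699/(-116341) = 9 - 291699*(-1/116341) = 9 + 291699/116341 = 1338768/116341 ≈ 11.507)
o(G) = 6 (o(G) = 7 - 1 = 6)
88*(o(w) + 69) - r = 88*(6 + 69) - 1*1338768/116341 = 88*75 - 1338768/116341 = 6600 - 1338768/116341 = 766511832/116341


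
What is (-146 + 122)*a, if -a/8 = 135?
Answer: 25920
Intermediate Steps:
a = -1080 (a = -8*135 = -1080)
(-146 + 122)*a = (-146 + 122)*(-1080) = -24*(-1080) = 25920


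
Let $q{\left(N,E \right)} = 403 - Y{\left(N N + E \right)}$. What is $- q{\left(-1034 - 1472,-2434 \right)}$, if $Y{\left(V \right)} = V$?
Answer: $6277199$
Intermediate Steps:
$q{\left(N,E \right)} = 403 - E - N^{2}$ ($q{\left(N,E \right)} = 403 - \left(N N + E\right) = 403 - \left(N^{2} + E\right) = 403 - \left(E + N^{2}\right) = 403 - E - N^{2}$)
$- q{\left(-1034 - 1472,-2434 \right)} = - (403 - -2434 - \left(-1034 - 1472\right)^{2}) = - (403 + 2434 - \left(-2506\right)^{2}) = - (403 + 2434 - 6280036) = \left(-1\right) \left(-6277199\right) = 6277199$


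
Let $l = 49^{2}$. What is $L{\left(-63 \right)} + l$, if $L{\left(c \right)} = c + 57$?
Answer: $2395$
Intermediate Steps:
$l = 2401$
$L{\left(c \right)} = 57 + c$
$L{\left(-63 \right)} + l = \left(57 - 63\right) + 2401 = -6 + 2401 = 2395$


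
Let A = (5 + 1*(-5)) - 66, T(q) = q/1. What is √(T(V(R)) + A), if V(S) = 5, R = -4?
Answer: I*√61 ≈ 7.8102*I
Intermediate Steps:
T(q) = q (T(q) = q*1 = q)
A = -66 (A = (5 - 5) - 66 = 0 - 66 = -66)
√(T(V(R)) + A) = √(5 - 66) = √(-61) = I*√61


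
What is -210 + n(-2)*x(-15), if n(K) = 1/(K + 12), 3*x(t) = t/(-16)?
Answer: -6719/32 ≈ -209.97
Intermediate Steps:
x(t) = -t/48 (x(t) = (t/(-16))/3 = (t*(-1/16))/3 = (-t/16)/3 = -t/48)
n(K) = 1/(12 + K)
-210 + n(-2)*x(-15) = -210 + (-1/48*(-15))/(12 - 2) = -210 + (5/16)/10 = -210 + (⅒)*(5/16) = -210 + 1/32 = -6719/32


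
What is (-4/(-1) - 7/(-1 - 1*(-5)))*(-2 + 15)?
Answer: 117/4 ≈ 29.250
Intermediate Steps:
(-4/(-1) - 7/(-1 - 1*(-5)))*(-2 + 15) = (-4*(-1) - 7/(-1 + 5))*13 = (4 - 7/4)*13 = (9/4)*13 = 117/4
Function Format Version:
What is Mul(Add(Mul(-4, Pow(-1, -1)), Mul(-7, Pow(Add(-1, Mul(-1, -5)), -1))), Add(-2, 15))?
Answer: Rational(117, 4) ≈ 29.250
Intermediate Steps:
Mul(Add(Mul(-4, Pow(-1, -1)), Mul(-7, Pow(Add(-1, Mul(-1, -5)), -1))), Add(-2, 15)) = Mul(Add(Mul(-4, -1), Mul(-7, Pow(Add(-1, 5), -1))), 13) = Mul(Add(4, Mul(-7, Pow(4, -1))), 13) = Mul(Add(4, Mul(-7, Rational(1, 4))), 13) = Mul(Add(4, Rational(-7, 4)), 13) = Mul(Rational(9, 4), 13) = Rational(117, 4)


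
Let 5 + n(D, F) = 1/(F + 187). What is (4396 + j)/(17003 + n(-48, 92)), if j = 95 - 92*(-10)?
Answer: 1509669/4742443 ≈ 0.31833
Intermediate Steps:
j = 1015 (j = 95 + 920 = 1015)
n(D, F) = -5 + 1/(187 + F) (n(D, F) = -5 + 1/(F + 187) = -5 + 1/(187 + F))
(4396 + j)/(17003 + n(-48, 92)) = (4396 + 1015)/(17003 + (-934 - 5*92)/(187 + 92)) = 5411/(17003 + (-934 - 460)/279) = 5411/(17003 + (1/279)*(-1394)) = 5411/(17003 - 1394/279) = 5411/(4742443/279) = 5411*(279/4742443) = 1509669/4742443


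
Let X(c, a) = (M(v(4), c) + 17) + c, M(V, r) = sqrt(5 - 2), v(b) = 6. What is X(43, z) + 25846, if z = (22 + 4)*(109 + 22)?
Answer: 25906 + sqrt(3) ≈ 25908.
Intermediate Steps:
M(V, r) = sqrt(3)
z = 3406 (z = 26*131 = 3406)
X(c, a) = 17 + c + sqrt(3) (X(c, a) = (sqrt(3) + 17) + c = (17 + sqrt(3)) + c = 17 + c + sqrt(3))
X(43, z) + 25846 = (17 + 43 + sqrt(3)) + 25846 = (60 + sqrt(3)) + 25846 = 25906 + sqrt(3)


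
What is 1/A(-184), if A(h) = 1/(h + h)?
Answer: -368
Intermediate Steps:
A(h) = 1/(2*h)
1/A(-184) = 1/((½)/(-184)) = 1/((½)*(-1/184)) = 1/(-1/368) = -368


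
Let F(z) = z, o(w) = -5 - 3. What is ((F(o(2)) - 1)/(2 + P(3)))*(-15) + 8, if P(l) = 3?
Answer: 35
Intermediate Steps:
o(w) = -8
((F(o(2)) - 1)/(2 + P(3)))*(-15) + 8 = ((-8 - 1)/(2 + 3))*(-15) + 8 = -9/5*(-15) + 8 = 27 + 8 = 35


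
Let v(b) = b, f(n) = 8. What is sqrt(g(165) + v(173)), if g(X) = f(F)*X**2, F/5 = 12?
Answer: sqrt(217973) ≈ 466.88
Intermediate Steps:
F = 60 (F = 5*12 = 60)
g(X) = 8*X**2
sqrt(g(165) + v(173)) = sqrt(8*165**2 + 173) = sqrt(8*27225 + 173) = sqrt(217800 + 173) = sqrt(217973)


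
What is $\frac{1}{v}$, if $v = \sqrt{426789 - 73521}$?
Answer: $\frac{\sqrt{9813}}{58878} \approx 0.0016825$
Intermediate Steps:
$v = 6 \sqrt{9813}$ ($v = \sqrt{353268} = 6 \sqrt{9813} \approx 594.36$)
$\frac{1}{v} = \frac{1}{6 \sqrt{9813}} = \frac{\sqrt{9813}}{58878}$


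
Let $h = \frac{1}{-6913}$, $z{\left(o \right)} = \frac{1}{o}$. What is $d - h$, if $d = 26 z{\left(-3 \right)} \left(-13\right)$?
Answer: $\frac{2336597}{20739} \approx 112.67$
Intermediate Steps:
$d = \frac{338}{3}$ ($d = \frac{26}{-3} \left(-13\right) = 26 \left(- \frac{1}{3}\right) \left(-13\right) = \left(- \frac{26}{3}\right) \left(-13\right) = \frac{338}{3} \approx 112.67$)
$h = - \frac{1}{6913} \approx -0.00014465$
$d - h = \frac{338}{3} - - \frac{1}{6913} = \frac{338}{3} + \frac{1}{6913} = \frac{2336597}{20739}$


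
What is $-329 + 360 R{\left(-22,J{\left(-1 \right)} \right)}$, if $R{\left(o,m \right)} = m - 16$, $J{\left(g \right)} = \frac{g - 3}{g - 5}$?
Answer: $-5849$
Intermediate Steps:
$J{\left(g \right)} = \frac{-3 + g}{-5 + g}$
$R{\left(o,m \right)} = -16 + m$
$-329 + 360 R{\left(-22,J{\left(-1 \right)} \right)} = -329 + 360 \left(-16 + \frac{-3 - 1}{-5 - 1}\right) = -329 + 360 \left(-16 + \frac{1}{-6} \left(-4\right)\right) = -329 + 360 \left(-16 - - \frac{2}{3}\right) = -329 + 360 \left(-16 + \frac{2}{3}\right) = -329 + 360 \left(- \frac{46}{3}\right) = -329 - 5520 = -5849$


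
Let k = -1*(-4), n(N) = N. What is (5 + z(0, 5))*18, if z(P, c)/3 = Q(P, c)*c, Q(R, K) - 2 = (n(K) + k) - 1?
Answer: 2790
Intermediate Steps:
k = 4
Q(R, K) = 5 + K (Q(R, K) = 2 + ((K + 4) - 1) = 2 + ((4 + K) - 1) = 2 + (3 + K) = 5 + K)
z(P, c) = 3*c*(5 + c) (z(P, c) = 3*((5 + c)*c) = 3*(c*(5 + c)) = 3*c*(5 + c))
(5 + z(0, 5))*18 = (5 + 3*5*(5 + 5))*18 = (5 + 3*5*10)*18 = (5 + 150)*18 = 155*18 = 2790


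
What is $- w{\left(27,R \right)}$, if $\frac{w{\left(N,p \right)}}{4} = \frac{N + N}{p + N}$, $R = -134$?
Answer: $\frac{216}{107} \approx 2.0187$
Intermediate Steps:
$w{\left(N,p \right)} = \frac{8 N}{N + p}$ ($w{\left(N,p \right)} = 4 \frac{N + N}{p + N} = 4 \frac{2 N}{N + p} = \frac{8 N}{N + p}$)
$- w{\left(27,R \right)} = - \frac{8 \cdot 27}{27 - 134} = - \frac{8 \cdot 27}{-107} = - \frac{8 \cdot 27 \left(-1\right)}{107} = \left(-1\right) \left(- \frac{216}{107}\right) = \frac{216}{107}$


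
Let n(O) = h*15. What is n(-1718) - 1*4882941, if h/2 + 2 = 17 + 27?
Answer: -4881681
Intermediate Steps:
h = 84 (h = -4 + 2*(17 + 27) = -4 + 2*44 = -4 + 88 = 84)
n(O) = 1260 (n(O) = 84*15 = 1260)
n(-1718) - 1*4882941 = 1260 - 1*4882941 = 1260 - 4882941 = -4881681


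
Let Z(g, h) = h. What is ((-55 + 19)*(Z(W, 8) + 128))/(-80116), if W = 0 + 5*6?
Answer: 1224/20029 ≈ 0.061111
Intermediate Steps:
W = 30 (W = 0 + 30 = 30)
((-55 + 19)*(Z(W, 8) + 128))/(-80116) = ((-55 + 19)*(8 + 128))/(-80116) = -36*136*(-1/80116) = -4896*(-1/80116) = 1224/20029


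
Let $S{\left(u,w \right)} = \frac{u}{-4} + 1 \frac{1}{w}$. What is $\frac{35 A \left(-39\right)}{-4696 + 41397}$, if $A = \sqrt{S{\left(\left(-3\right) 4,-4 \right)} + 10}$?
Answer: $- \frac{195 \sqrt{51}}{10486} \approx -0.1328$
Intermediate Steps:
$S{\left(u,w \right)} = \frac{1}{w} - \frac{u}{4}$ ($S{\left(u,w \right)} = u \left(- \frac{1}{4}\right) + \frac{1}{w} = - \frac{u}{4} + \frac{1}{w} = \frac{1}{w} - \frac{u}{4}$)
$A = \frac{\sqrt{51}}{2}$ ($A = \sqrt{\left(\frac{1}{-4} - \frac{\left(-3\right) 4}{4}\right) + 10} = \sqrt{\left(- \frac{1}{4} - -3\right) + 10} = \sqrt{\left(- \frac{1}{4} + 3\right) + 10} = \sqrt{\frac{11}{4} + 10} = \sqrt{\frac{51}{4}} = \frac{\sqrt{51}}{2} \approx 3.5707$)
$\frac{35 A \left(-39\right)}{-4696 + 41397} = \frac{35 \frac{\sqrt{51}}{2} \left(-39\right)}{-4696 + 41397} = \frac{\frac{35 \sqrt{51}}{2} \left(-39\right)}{36701} = - \frac{1365 \sqrt{51}}{2} \cdot \frac{1}{36701} = - \frac{195 \sqrt{51}}{10486}$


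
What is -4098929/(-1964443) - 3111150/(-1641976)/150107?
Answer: 72162693924151127/34584312479210884 ≈ 2.0866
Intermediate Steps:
-4098929/(-1964443) - 3111150/(-1641976)/150107 = -4098929*(-1/1964443) - 3111150*(-1/1641976)*(1/150107) = 4098929/1964443 + (222225/117284)*(1/150107) = 4098929/1964443 + 222225/17605149388 = 72162693924151127/34584312479210884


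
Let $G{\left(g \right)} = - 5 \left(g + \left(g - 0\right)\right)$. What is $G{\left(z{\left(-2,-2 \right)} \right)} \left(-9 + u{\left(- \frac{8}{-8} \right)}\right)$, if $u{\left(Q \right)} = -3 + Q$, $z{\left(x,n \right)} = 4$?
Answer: $440$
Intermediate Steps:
$G{\left(g \right)} = - 10 g$ ($G{\left(g \right)} = - 5 \left(g + \left(g + 0\right)\right) = - 5 \left(g + g\right) = - 5 \cdot 2 g = - 10 g$)
$G{\left(z{\left(-2,-2 \right)} \right)} \left(-9 + u{\left(- \frac{8}{-8} \right)}\right) = \left(-10\right) 4 \left(-9 - \left(3 + \frac{8}{-8}\right)\right) = - 40 \left(-9 - 2\right) = \left(-40\right) \left(-11\right) = 440$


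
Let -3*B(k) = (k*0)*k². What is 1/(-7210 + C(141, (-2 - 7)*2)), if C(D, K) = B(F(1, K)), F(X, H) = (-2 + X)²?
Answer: -1/7210 ≈ -0.00013870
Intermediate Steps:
B(k) = 0 (B(k) = -k*0*k²/3 = -0*k² = -⅓*0 = 0)
C(D, K) = 0
1/(-7210 + C(141, (-2 - 7)*2)) = 1/(-7210 + 0) = 1/(-7210) = -1/7210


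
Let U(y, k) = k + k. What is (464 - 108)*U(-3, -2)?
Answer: -1424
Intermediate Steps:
U(y, k) = 2*k
(464 - 108)*U(-3, -2) = (464 - 108)*(2*(-2)) = 356*(-4) = -1424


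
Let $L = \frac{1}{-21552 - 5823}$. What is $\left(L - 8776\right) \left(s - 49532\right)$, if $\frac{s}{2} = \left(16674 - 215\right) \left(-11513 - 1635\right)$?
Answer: $\frac{34663493111361132}{9125} \approx 3.7987 \cdot 10^{12}$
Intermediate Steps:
$s = -432805864$ ($s = 2 \left(16674 - 215\right) \left(-11513 - 1635\right) = 2 \cdot 16459 \left(-13148\right) = 2 \left(-216402932\right) = -432805864$)
$L = - \frac{1}{27375}$ ($L = \frac{1}{-27375} = - \frac{1}{27375} \approx -3.653 \cdot 10^{-5}$)
$\left(L - 8776\right) \left(s - 49532\right) = \left(- \frac{1}{27375} - 8776\right) \left(-432805864 - 49532\right) = \left(- \frac{240243001}{27375}\right) \left(-432855396\right) = \frac{34663493111361132}{9125}$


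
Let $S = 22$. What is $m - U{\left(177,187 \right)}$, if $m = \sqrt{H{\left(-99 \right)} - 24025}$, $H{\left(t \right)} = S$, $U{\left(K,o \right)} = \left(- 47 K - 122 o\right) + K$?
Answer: $30956 + 3 i \sqrt{2667} \approx 30956.0 + 154.93 i$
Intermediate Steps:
$U{\left(K,o \right)} = - 122 o - 46 K$ ($U{\left(K,o \right)} = \left(- 122 o - 47 K\right) + K = - 122 o - 46 K$)
$H{\left(t \right)} = 22$
$m = 3 i \sqrt{2667}$ ($m = \sqrt{22 - 24025} = \sqrt{-24003} = 3 i \sqrt{2667} \approx 154.93 i$)
$m - U{\left(177,187 \right)} = 3 i \sqrt{2667} - \left(\left(-122\right) 187 - 8142\right) = 3 i \sqrt{2667} - \left(-22814 - 8142\right) = 3 i \sqrt{2667} - -30956 = 3 i \sqrt{2667} + 30956 = 30956 + 3 i \sqrt{2667}$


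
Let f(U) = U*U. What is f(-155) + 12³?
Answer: 25753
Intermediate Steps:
f(U) = U²
f(-155) + 12³ = (-155)² + 12³ = 24025 + 1728 = 25753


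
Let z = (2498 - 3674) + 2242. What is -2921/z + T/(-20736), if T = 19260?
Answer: -1126403/307008 ≈ -3.6690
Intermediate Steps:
z = 1066 (z = -1176 + 2242 = 1066)
-2921/z + T/(-20736) = -2921/1066 + 19260/(-20736) = -2921*1/1066 + 19260*(-1/20736) = -2921/1066 - 535/576 = -1126403/307008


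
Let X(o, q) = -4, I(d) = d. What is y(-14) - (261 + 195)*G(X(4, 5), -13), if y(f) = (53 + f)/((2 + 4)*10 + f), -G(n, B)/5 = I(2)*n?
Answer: -839001/46 ≈ -18239.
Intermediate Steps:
G(n, B) = -10*n
y(f) = (53 + f)/(60 + f) (y(f) = (53 + f)/(6*10 + f) = (53 + f)/(60 + f))
y(-14) - (261 + 195)*G(X(4, 5), -13) = (53 - 14)/(60 - 14) - (261 + 195)*(-10*(-4)) = 39/46 - 456*40 = (1/46)*39 - 1*18240 = 39/46 - 18240 = -839001/46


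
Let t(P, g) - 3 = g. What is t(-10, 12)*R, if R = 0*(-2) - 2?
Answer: -30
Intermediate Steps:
t(P, g) = 3 + g
R = -2 (R = 0 - 2 = -2)
t(-10, 12)*R = (3 + 12)*(-2) = 15*(-2) = -30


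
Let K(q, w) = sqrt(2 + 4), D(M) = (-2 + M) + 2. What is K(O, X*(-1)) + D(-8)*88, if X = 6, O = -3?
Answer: -704 + sqrt(6) ≈ -701.55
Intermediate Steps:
D(M) = M
K(q, w) = sqrt(6)
K(O, X*(-1)) + D(-8)*88 = sqrt(6) - 8*88 = sqrt(6) - 704 = -704 + sqrt(6)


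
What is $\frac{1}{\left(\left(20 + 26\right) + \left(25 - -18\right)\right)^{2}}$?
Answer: $\frac{1}{7921} \approx 0.00012625$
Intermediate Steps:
$\frac{1}{\left(\left(20 + 26\right) + \left(25 - -18\right)\right)^{2}} = \frac{1}{\left(46 + \left(25 + 18\right)\right)^{2}} = \frac{1}{\left(46 + 43\right)^{2}} = \frac{1}{89^{2}} = \frac{1}{7921}$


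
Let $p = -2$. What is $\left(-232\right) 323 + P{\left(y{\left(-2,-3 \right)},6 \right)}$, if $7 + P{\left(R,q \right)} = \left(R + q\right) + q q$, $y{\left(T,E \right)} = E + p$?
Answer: $-74906$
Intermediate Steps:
$y{\left(T,E \right)} = -2 + E$ ($y{\left(T,E \right)} = E - 2 = -2 + E$)
$P{\left(R,q \right)} = -7 + R + q + q^{2}$ ($P{\left(R,q \right)} = -7 + \left(\left(R + q\right) + q q\right) = -7 + \left(\left(R + q\right) + q^{2}\right) = -7 + \left(R + q + q^{2}\right) = -7 + R + q + q^{2}$)
$\left(-232\right) 323 + P{\left(y{\left(-2,-3 \right)},6 \right)} = \left(-232\right) 323 + \left(-7 - 5 + 6 + 6^{2}\right) = -74936 + \left(-7 - 5 + 6 + 36\right) = -74936 + 30 = -74906$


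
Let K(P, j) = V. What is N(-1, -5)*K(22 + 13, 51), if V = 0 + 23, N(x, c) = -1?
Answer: -23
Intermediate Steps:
V = 23
K(P, j) = 23
N(-1, -5)*K(22 + 13, 51) = -1*23 = -23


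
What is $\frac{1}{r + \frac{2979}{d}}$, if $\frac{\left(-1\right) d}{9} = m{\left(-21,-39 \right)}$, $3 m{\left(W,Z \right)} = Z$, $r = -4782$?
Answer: $- \frac{13}{61835} \approx -0.00021024$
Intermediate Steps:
$m{\left(W,Z \right)} = \frac{Z}{3}$
$d = 117$ ($d = - 9 \cdot \frac{1}{3} \left(-39\right) = \left(-9\right) \left(-13\right) = 117$)
$\frac{1}{r + \frac{2979}{d}} = \frac{1}{-4782 + \frac{2979}{117}} = \frac{1}{-4782 + 2979 \cdot \frac{1}{117}} = \frac{1}{-4782 + \frac{331}{13}} = \frac{1}{- \frac{61835}{13}} = - \frac{13}{61835}$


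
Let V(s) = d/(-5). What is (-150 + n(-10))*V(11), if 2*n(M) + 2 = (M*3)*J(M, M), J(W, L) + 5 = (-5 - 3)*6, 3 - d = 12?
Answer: 5796/5 ≈ 1159.2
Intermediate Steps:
d = -9 (d = 3 - 1*12 = 3 - 12 = -9)
J(W, L) = -53 (J(W, L) = -5 + (-5 - 3)*6 = -5 - 8*6 = -5 - 48 = -53)
n(M) = -1 - 159*M/2 (n(M) = -1 + ((M*3)*(-53))/2 = -1 + ((3*M)*(-53))/2 = -1 + (-159*M)/2 = -1 - 159*M/2)
V(s) = 9/5 (V(s) = -9/(-5) = -9*(-⅕) = 9/5)
(-150 + n(-10))*V(11) = (-150 + (-1 - 159/2*(-10)))*(9/5) = (-150 + (-1 + 795))*(9/5) = (-150 + 794)*(9/5) = 644*(9/5) = 5796/5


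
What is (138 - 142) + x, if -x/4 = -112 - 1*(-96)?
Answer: 60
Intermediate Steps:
x = 64 (x = -4*(-112 - 1*(-96)) = -4*(-112 + 96) = -4*(-16) = 64)
(138 - 142) + x = (138 - 142) + 64 = -4 + 64 = 60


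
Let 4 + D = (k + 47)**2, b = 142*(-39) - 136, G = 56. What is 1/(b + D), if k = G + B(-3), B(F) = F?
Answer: 1/4322 ≈ 0.00023137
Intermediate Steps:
b = -5674 (b = -5538 - 136 = -5674)
k = 53 (k = 56 - 3 = 53)
D = 9996 (D = -4 + (53 + 47)**2 = -4 + 100**2 = -4 + 10000 = 9996)
1/(b + D) = 1/(-5674 + 9996) = 1/4322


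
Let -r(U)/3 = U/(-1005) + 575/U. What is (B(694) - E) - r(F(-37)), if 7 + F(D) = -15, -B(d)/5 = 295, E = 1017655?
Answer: -7511565491/7370 ≈ -1.0192e+6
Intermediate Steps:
B(d) = -1475 (B(d) = -5*295 = -1475)
F(D) = -22 (F(D) = -7 - 15 = -22)
r(U) = -1725/U + U/335 (r(U) = -3*(U/(-1005) + 575/U) = -3*(U*(-1/1005) + 575/U) = -3*(-U/1005 + 575/U) = -3*(575/U - U/1005) = -1725/U + U/335)
(B(694) - E) - r(F(-37)) = (-1475 - 1*1017655) - (-1725/(-22) + (1/335)*(-22)) = (-1475 - 1017655) - (-1725*(-1/22) - 22/335) = -1019130 - (1725/22 - 22/335) = -1019130 - 1*577391/7370 = -1019130 - 577391/7370 = -7511565491/7370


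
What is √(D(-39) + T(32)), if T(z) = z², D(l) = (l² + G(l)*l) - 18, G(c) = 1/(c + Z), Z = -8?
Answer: 2*√1395994/47 ≈ 50.278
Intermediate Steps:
G(c) = 1/(-8 + c) (G(c) = 1/(c - 8) = 1/(-8 + c))
D(l) = -18 + l² + l/(-8 + l) (D(l) = (l² + l/(-8 + l)) - 18 = -18 + l² + l/(-8 + l))
√(D(-39) + T(32)) = √((-39 + (-18 + (-39)²)*(-8 - 39))/(-8 - 39) + 32²) = √((-39 + (-18 + 1521)*(-47))/(-47) + 1024) = √(-(-39 + 1503*(-47))/47 + 1024) = √(-(-39 - 70641)/47 + 1024) = √(-1/47*(-70680) + 1024) = √(70680/47 + 1024) = √(118808/47) = 2*√1395994/47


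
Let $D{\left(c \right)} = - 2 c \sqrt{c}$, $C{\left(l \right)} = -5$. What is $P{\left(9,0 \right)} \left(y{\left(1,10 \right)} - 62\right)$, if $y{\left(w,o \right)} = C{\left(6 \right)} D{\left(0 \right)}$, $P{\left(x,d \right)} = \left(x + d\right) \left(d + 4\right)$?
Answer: $-2232$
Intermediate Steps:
$P{\left(x,d \right)} = \left(4 + d\right) \left(d + x\right)$ ($P{\left(x,d \right)} = \left(d + x\right) \left(4 + d\right) = \left(4 + d\right) \left(d + x\right)$)
$D{\left(c \right)} = - 2 c^{\frac{3}{2}}$
$y{\left(w,o \right)} = 0$ ($y{\left(w,o \right)} = - 5 \left(- 2 \cdot 0^{\frac{3}{2}}\right) = - 5 \left(\left(-2\right) 0\right) = \left(-5\right) 0 = 0$)
$P{\left(9,0 \right)} \left(y{\left(1,10 \right)} - 62\right) = \left(0^{2} + 4 \cdot 0 + 4 \cdot 9 + 0 \cdot 9\right) \left(0 - 62\right) = \left(0 + 0 + 36 + 0\right) \left(-62\right) = 36 \left(-62\right) = -2232$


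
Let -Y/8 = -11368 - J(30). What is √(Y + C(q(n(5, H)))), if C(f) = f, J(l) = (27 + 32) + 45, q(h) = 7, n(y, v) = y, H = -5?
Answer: √91783 ≈ 302.96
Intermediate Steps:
J(l) = 104 (J(l) = 59 + 45 = 104)
Y = 91776 (Y = -8*(-11368 - 1*104) = -8*(-11368 - 104) = -8*(-11472) = 91776)
√(Y + C(q(n(5, H)))) = √(91776 + 7) = √91783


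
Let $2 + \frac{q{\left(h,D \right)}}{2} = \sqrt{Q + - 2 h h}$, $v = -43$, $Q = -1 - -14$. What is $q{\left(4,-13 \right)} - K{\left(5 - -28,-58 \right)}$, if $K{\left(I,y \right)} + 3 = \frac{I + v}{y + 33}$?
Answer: $- \frac{7}{5} + 2 i \sqrt{19} \approx -1.4 + 8.7178 i$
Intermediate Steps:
$Q = 13$ ($Q = -1 + 14 = 13$)
$K{\left(I,y \right)} = -3 + \frac{-43 + I}{33 + y}$ ($K{\left(I,y \right)} = -3 + \frac{I - 43}{y + 33} = -3 + \frac{-43 + I}{33 + y}$)
$q{\left(h,D \right)} = -4 + 2 \sqrt{13 - 2 h^{2}}$ ($q{\left(h,D \right)} = -4 + 2 \sqrt{13 + - 2 h h} = -4 + 2 \sqrt{13 - 2 h^{2}}$)
$q{\left(4,-13 \right)} - K{\left(5 - -28,-58 \right)} = \left(-4 + 2 \sqrt{13 - 2 \cdot 4^{2}}\right) - \frac{-142 + \left(5 - -28\right) - -174}{33 - 58} = \left(-4 + 2 \sqrt{13 - 32}\right) - \frac{-142 + \left(5 + 28\right) + 174}{-25} = \left(-4 + 2 \sqrt{13 - 32}\right) - - \frac{-142 + 33 + 174}{25} = \left(-4 + 2 \sqrt{-19}\right) - \left(- \frac{1}{25}\right) 65 = \left(-4 + 2 i \sqrt{19}\right) - - \frac{13}{5} = \left(-4 + 2 i \sqrt{19}\right) + \frac{13}{5} = - \frac{7}{5} + 2 i \sqrt{19}$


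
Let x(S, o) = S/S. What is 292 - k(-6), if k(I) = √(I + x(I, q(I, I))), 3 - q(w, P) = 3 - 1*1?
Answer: 292 - I*√5 ≈ 292.0 - 2.2361*I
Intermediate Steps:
q(w, P) = 1 (q(w, P) = 3 - (3 - 1*1) = 3 - (3 - 1) = 3 - 1*2 = 3 - 2 = 1)
x(S, o) = 1
k(I) = √(1 + I) (k(I) = √(I + 1) = √(1 + I))
292 - k(-6) = 292 - √(1 - 6) = 292 - √(-5) = 292 - I*√5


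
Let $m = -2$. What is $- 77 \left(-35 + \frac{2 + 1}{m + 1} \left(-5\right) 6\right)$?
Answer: $-4235$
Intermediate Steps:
$- 77 \left(-35 + \frac{2 + 1}{m + 1} \left(-5\right) 6\right) = - 77 \left(-35 + \frac{2 + 1}{-2 + 1} \left(-5\right) 6\right) = - 77 \left(-35 + \frac{3}{-1} \left(-5\right) 6\right) = - 77 \left(-35 + 3 \left(-1\right) \left(-5\right) 6\right) = - 77 \left(-35 + \left(-3\right) \left(-5\right) 6\right) = - 77 \left(-35 + 15 \cdot 6\right) = - 77 \left(-35 + 90\right) = \left(-77\right) 55 = -4235$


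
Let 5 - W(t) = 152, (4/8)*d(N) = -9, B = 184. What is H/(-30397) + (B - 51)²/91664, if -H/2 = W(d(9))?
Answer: 510743317/2786310608 ≈ 0.18330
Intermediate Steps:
d(N) = -18 (d(N) = 2*(-9) = -18)
W(t) = -147 (W(t) = 5 - 1*152 = 5 - 152 = -147)
H = 294 (H = -2*(-147) = 294)
H/(-30397) + (B - 51)²/91664 = 294/(-30397) + (184 - 51)²/91664 = 294*(-1/30397) + 133²*(1/91664) = -294/30397 + 17689*(1/91664) = -294/30397 + 17689/91664 = 510743317/2786310608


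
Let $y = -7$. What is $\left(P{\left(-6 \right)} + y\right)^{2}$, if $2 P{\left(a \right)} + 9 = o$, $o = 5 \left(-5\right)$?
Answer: $576$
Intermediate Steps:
$o = -25$
$P{\left(a \right)} = -17$ ($P{\left(a \right)} = - \frac{9}{2} + \frac{1}{2} \left(-25\right) = - \frac{9}{2} - \frac{25}{2} = -17$)
$\left(P{\left(-6 \right)} + y\right)^{2} = \left(-17 - 7\right)^{2} = \left(-24\right)^{2} = 576$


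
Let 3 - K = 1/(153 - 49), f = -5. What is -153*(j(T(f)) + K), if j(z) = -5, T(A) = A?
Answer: 31977/104 ≈ 307.47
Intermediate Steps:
K = 311/104 (K = 3 - 1/(153 - 49) = 3 - 1/104 = 311/104 ≈ 2.9904)
-153*(j(T(f)) + K) = -153*(-5 + 311/104) = -153*(-209/104) = 31977/104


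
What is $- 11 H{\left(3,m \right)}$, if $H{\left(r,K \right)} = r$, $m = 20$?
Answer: $-33$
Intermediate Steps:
$- 11 H{\left(3,m \right)} = \left(-11\right) 3 = -33$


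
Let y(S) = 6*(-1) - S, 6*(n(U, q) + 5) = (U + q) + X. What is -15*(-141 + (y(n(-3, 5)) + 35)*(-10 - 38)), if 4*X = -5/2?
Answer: 26430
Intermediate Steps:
X = -5/8 (X = (-5/2)/4 = (-5*½)/4 = (¼)*(-5/2) = -5/8 ≈ -0.62500)
n(U, q) = -245/48 + U/6 + q/6 (n(U, q) = -5 + ((U + q) - 5/8)/6 = -5 + (-5/8 + U + q)/6 = -5 + (-5/48 + U/6 + q/6) = -245/48 + U/6 + q/6)
y(S) = -6 - S
-15*(-141 + (y(n(-3, 5)) + 35)*(-10 - 38)) = -15*(-141 + ((-6 - (-245/48 + (⅙)*(-3) + (⅙)*5)) + 35)*(-10 - 38)) = -15*(-141 + ((-6 - (-245/48 - ½ + ⅚)) + 35)*(-48)) = -15*(-141 + ((-6 - 1*(-229/48)) + 35)*(-48)) = -15*(-141 + ((-6 + 229/48) + 35)*(-48)) = -15*(-141 + (-59/48 + 35)*(-48)) = -15*(-141 + (1621/48)*(-48)) = -15*(-141 - 1621) = -15*(-1762) = 26430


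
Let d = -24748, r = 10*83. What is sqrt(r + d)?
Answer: I*sqrt(23918) ≈ 154.65*I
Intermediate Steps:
r = 830
sqrt(r + d) = sqrt(830 - 24748) = sqrt(-23918) = I*sqrt(23918)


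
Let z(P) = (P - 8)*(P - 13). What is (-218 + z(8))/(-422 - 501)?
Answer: 218/923 ≈ 0.23619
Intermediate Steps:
z(P) = (-13 + P)*(-8 + P) (z(P) = (-8 + P)*(-13 + P) = (-13 + P)*(-8 + P))
(-218 + z(8))/(-422 - 501) = (-218 + (104 + 8² - 21*8))/(-422 - 501) = (-218 + (104 + 64 - 168))/(-923) = (-218 + 0)*(-1/923) = -218*(-1/923) = 218/923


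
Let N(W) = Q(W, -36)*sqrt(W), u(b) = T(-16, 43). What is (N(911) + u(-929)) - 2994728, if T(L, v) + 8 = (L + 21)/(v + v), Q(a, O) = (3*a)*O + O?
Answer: -257547291/86 - 98424*sqrt(911) ≈ -5.9654e+6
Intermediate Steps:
Q(a, O) = O + 3*O*a (Q(a, O) = 3*O*a + O = O + 3*O*a)
T(L, v) = -8 + (21 + L)/(2*v) (T(L, v) = -8 + (L + 21)/(v + v) = -8 + (21 + L)/((2*v)) = -8 + (21 + L)*(1/(2*v)) = -8 + (21 + L)/(2*v))
u(b) = -683/86 (u(b) = (1/2)*(21 - 16 - 16*43)/43 = (1/2)*(1/43)*(21 - 16 - 688) = (1/2)*(1/43)*(-683) = -683/86)
N(W) = sqrt(W)*(-36 - 108*W) (N(W) = (-36*(1 + 3*W))*sqrt(W) = (-36 - 108*W)*sqrt(W) = sqrt(W)*(-36 - 108*W))
(N(911) + u(-929)) - 2994728 = (sqrt(911)*(-36 - 108*911) - 683/86) - 2994728 = (sqrt(911)*(-36 - 98388) - 683/86) - 2994728 = (sqrt(911)*(-98424) - 683/86) - 2994728 = (-98424*sqrt(911) - 683/86) - 2994728 = (-683/86 - 98424*sqrt(911)) - 2994728 = -257547291/86 - 98424*sqrt(911)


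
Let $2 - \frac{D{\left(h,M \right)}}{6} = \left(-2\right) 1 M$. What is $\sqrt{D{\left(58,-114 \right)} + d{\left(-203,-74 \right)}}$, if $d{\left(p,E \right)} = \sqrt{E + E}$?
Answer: $\sqrt{-1356 + 2 i \sqrt{37}} \approx 0.1652 + 36.824 i$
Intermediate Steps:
$D{\left(h,M \right)} = 12 + 12 M$ ($D{\left(h,M \right)} = 12 - 6 \left(-2\right) 1 M = 12 - 6 \left(- 2 M\right) = 12 + 12 M$)
$d{\left(p,E \right)} = \sqrt{2} \sqrt{E}$ ($d{\left(p,E \right)} = \sqrt{2 E} = \sqrt{2} \sqrt{E}$)
$\sqrt{D{\left(58,-114 \right)} + d{\left(-203,-74 \right)}} = \sqrt{\left(12 + 12 \left(-114\right)\right) + \sqrt{2} \sqrt{-74}} = \sqrt{\left(12 - 1368\right) + \sqrt{2} i \sqrt{74}} = \sqrt{-1356 + 2 i \sqrt{37}}$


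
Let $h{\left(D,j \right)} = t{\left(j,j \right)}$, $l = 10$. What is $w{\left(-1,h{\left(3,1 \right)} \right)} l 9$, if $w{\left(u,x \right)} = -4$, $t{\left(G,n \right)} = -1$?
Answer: $-360$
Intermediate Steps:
$h{\left(D,j \right)} = -1$
$w{\left(-1,h{\left(3,1 \right)} \right)} l 9 = \left(-4\right) 10 \cdot 9 = \left(-40\right) 9 = -360$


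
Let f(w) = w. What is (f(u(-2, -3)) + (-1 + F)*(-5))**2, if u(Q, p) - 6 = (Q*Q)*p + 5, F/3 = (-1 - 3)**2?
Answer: 55696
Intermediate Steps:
F = 48 (F = 3*(-1 - 3)**2 = 3*(-4)**2 = 3*16 = 48)
u(Q, p) = 11 + p*Q**2 (u(Q, p) = 6 + ((Q*Q)*p + 5) = 6 + (Q**2*p + 5) = 6 + (p*Q**2 + 5) = 6 + (5 + p*Q**2) = 11 + p*Q**2)
(f(u(-2, -3)) + (-1 + F)*(-5))**2 = ((11 - 3*(-2)**2) + (-1 + 48)*(-5))**2 = ((11 - 3*4) + 47*(-5))**2 = ((11 - 12) - 235)**2 = (-1 - 235)**2 = (-236)**2 = 55696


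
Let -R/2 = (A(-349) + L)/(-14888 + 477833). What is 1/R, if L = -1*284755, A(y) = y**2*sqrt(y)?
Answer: 131825903475/10517338373548 + 56387163945*I*sqrt(349)/10517338373548 ≈ 0.012534 + 0.10016*I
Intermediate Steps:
A(y) = y**(5/2)
L = -284755
R = 113902/92589 - 243602*I*sqrt(349)/462945 (R = -2*((-349)**(5/2) - 284755)/(-14888 + 477833) = -2*(121801*I*sqrt(349) - 284755)/462945 = -2*(-284755 + 121801*I*sqrt(349))/462945 = -2*(-56951/92589 + 121801*I*sqrt(349)/462945) = 113902/92589 - 243602*I*sqrt(349)/462945 ≈ 1.2302 - 9.8302*I)
1/R = 1/(113902/92589 - 243602*I*sqrt(349)/462945)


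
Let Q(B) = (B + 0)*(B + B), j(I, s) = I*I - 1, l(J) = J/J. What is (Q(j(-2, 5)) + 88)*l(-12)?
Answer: 106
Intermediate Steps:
l(J) = 1
j(I, s) = -1 + I**2 (j(I, s) = I**2 - 1 = -1 + I**2)
Q(B) = 2*B**2 (Q(B) = B*(2*B) = 2*B**2)
(Q(j(-2, 5)) + 88)*l(-12) = (2*(-1 + (-2)**2)**2 + 88)*1 = (2*(-1 + 4)**2 + 88)*1 = (2*3**2 + 88)*1 = (2*9 + 88)*1 = (18 + 88)*1 = 106*1 = 106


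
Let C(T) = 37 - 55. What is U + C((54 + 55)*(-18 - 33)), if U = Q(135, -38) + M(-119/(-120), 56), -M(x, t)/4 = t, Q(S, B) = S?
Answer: -107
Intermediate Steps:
M(x, t) = -4*t
U = -89 (U = 135 - 4*56 = 135 - 224 = -89)
C(T) = -18
U + C((54 + 55)*(-18 - 33)) = -89 - 18 = -107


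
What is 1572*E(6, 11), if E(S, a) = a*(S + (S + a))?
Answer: 397716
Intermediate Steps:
E(S, a) = a*(a + 2*S)
1572*E(6, 11) = 1572*(11*(11 + 2*6)) = 1572*(11*(11 + 12)) = 1572*(11*23) = 1572*253 = 397716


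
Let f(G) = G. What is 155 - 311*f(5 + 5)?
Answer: -2955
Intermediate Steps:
155 - 311*f(5 + 5) = 155 - 311*(5 + 5) = 155 - 311*10 = 155 - 3110 = -2955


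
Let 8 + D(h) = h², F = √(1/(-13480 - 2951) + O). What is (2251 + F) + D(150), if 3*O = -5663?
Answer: 24743 + 2*I*√127407009153/16431 ≈ 24743.0 + 43.447*I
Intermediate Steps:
O = -5663/3 (O = (⅓)*(-5663) = -5663/3 ≈ -1887.7)
F = 2*I*√127407009153/16431 (F = √(1/(-13480 - 2951) - 5663/3) = √(1/(-16431) - 5663/3) = √(-1/16431 - 5663/3) = √(-31016252/16431) = 2*I*√127407009153/16431 ≈ 43.447*I)
D(h) = -8 + h²
(2251 + F) + D(150) = (2251 + 2*I*√127407009153/16431) + (-8 + 150²) = (2251 + 2*I*√127407009153/16431) + (-8 + 22500) = (2251 + 2*I*√127407009153/16431) + 22492 = 24743 + 2*I*√127407009153/16431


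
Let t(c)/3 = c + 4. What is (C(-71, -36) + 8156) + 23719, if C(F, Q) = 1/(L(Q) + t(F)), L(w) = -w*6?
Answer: 478126/15 ≈ 31875.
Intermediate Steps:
t(c) = 12 + 3*c (t(c) = 3*(c + 4) = 3*(4 + c) = 12 + 3*c)
L(w) = -6*w
C(F, Q) = 1/(12 - 6*Q + 3*F) (C(F, Q) = 1/(-6*Q + (12 + 3*F)) = 1/(12 - 6*Q + 3*F))
(C(-71, -36) + 8156) + 23719 = (1/(3*(4 - 71 - 2*(-36))) + 8156) + 23719 = (1/(3*(4 - 71 + 72)) + 8156) + 23719 = ((1/3)/5 + 8156) + 23719 = ((1/3)*(1/5) + 8156) + 23719 = (1/15 + 8156) + 23719 = 122341/15 + 23719 = 478126/15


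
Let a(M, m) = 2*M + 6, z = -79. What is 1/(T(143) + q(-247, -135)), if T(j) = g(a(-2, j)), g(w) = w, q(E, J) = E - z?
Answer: -1/166 ≈ -0.0060241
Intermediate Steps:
a(M, m) = 6 + 2*M
q(E, J) = 79 + E (q(E, J) = E - 1*(-79) = E + 79 = 79 + E)
T(j) = 2 (T(j) = 6 + 2*(-2) = 6 - 4 = 2)
1/(T(143) + q(-247, -135)) = 1/(2 + (79 - 247)) = 1/(2 - 168) = 1/(-166) = -1/166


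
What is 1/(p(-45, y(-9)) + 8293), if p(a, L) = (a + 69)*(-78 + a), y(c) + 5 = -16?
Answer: 1/5341 ≈ 0.00018723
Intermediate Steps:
y(c) = -21 (y(c) = -5 - 16 = -21)
p(a, L) = (-78 + a)*(69 + a) (p(a, L) = (69 + a)*(-78 + a) = (-78 + a)*(69 + a))
1/(p(-45, y(-9)) + 8293) = 1/((-5382 + (-45)² - 9*(-45)) + 8293) = 1/((-5382 + 2025 + 405) + 8293) = 1/(-2952 + 8293) = 1/5341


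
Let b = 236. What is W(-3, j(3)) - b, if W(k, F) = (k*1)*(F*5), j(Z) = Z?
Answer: -281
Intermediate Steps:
W(k, F) = 5*F*k (W(k, F) = k*(5*F) = 5*F*k)
W(-3, j(3)) - b = 5*3*(-3) - 1*236 = -45 - 236 = -281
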